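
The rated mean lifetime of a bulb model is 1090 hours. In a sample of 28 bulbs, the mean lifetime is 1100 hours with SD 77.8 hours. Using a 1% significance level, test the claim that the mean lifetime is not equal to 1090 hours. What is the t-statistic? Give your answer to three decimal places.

H0: μ = 1090; H1: μ ≠ 1090 (one-sample t-test, two-sided).
t = (x̄ − μ₀)/(s/√n) = (1100 − 1090)/(77.8/√28) = 0.680
df = n − 1 = 27
Two-sided p-value ≈ 0.502
Since p ≈ 0.502 > α = 0.01, fail to reject H0; the data do not provide sufficient evidence against H0.

0.680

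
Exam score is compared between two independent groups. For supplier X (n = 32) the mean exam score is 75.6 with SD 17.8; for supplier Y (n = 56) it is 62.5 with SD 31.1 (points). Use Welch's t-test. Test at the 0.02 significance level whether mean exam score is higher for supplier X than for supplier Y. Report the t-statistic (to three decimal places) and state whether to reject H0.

t = 2.513; reject H0

Let group 1 = supplier X, group 2 = supplier Y. H0: μ_1 = μ_2; H1: μ_1 > μ_2 (Welch's two-sample t-test, right-tailed).
t = (x̄_1 − x̄_2)/√(s_1²/n_1 + s_2²/n_2) = (75.6 − 62.5)/√(17.8²/32 + 31.1²/56) = 2.513
Welch–Satterthwaite df ≈ 85.99
p-value = P(T ≥ 2.513) ≈ 0.007
Since p ≈ 0.007 < α = 0.02, reject H0; the evidence is statistically significant.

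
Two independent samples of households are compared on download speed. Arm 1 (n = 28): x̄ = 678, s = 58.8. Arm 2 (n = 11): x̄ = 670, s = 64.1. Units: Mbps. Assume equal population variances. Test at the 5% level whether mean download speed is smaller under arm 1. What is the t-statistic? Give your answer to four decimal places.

0.3730

Let group 1 = arm 1, group 2 = arm 2. H0: μ_1 = μ_2; H1: μ_1 < μ_2 (two-sample pooled-variance t-test, left-tailed).
s_p² = [(28−1)·58.8² + (11−1)·64.1²]/(28+11−2) = 3633.49
t = (678 − 670)/√[3633.49·(1/28 + 1/11)] = 0.3730
df = n₁ + n₂ − 2 = 37
p-value = P(T ≤ 0.3730) ≈ 0.644
Since p ≈ 0.644 > α = 0.05, fail to reject H0; the evidence is not statistically significant.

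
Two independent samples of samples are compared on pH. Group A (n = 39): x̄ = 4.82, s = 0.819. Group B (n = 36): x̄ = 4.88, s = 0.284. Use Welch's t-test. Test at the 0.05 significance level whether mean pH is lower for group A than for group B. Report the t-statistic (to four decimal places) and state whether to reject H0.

t = -0.4303; fail to reject H0

Let group 1 = group A, group 2 = group B. H0: μ_1 = μ_2; H1: μ_1 < μ_2 (Welch's two-sample t-test, left-tailed).
t = (x̄_1 − x̄_2)/√(s_1²/n_1 + s_2²/n_2) = (4.82 − 4.88)/√(0.819²/39 + 0.284²/36) = -0.4303
Welch–Satterthwaite df ≈ 47.67
p-value = P(T ≤ -0.4303) ≈ 0.3344
Since p ≈ 0.3344 > α = 0.05, fail to reject H0; the data do not provide sufficient evidence against H0.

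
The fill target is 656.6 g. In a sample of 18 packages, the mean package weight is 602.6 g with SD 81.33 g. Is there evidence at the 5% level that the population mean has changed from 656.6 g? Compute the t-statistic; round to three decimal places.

-2.817

H0: μ = 656.6; H1: μ ≠ 656.6 (one-sample t-test, two-sided).
t = (x̄ − μ₀)/(s/√n) = (602.6 − 656.6)/(81.33/√18) = -2.817
df = n − 1 = 17
Two-sided p-value ≈ 0.0119
Since p ≈ 0.0119 < α = 0.05, reject H0; the evidence is statistically significant.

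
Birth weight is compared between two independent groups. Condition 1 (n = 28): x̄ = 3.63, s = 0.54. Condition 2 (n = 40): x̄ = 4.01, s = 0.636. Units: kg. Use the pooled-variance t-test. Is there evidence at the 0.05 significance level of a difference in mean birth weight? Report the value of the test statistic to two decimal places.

Let group 1 = condition 1, group 2 = condition 2. H0: μ_1 = μ_2; H1: μ_1 ≠ μ_2 (two-sample pooled-variance t-test, two-sided).
s_p² = [(28−1)·0.54² + (40−1)·0.636²]/(28+40−2) = 0.358311
t = (3.63 − 4.01)/√[0.358311·(1/28 + 1/40)] = -2.58
df = n₁ + n₂ − 2 = 66
Two-sided p-value ≈ 0.0122
Since p ≈ 0.0122 < α = 0.05, reject H0; the data support H1.

-2.58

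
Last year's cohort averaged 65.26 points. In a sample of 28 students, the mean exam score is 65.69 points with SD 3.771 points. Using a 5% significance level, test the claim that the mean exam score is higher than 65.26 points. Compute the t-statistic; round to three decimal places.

H0: μ = 65.26; H1: μ > 65.26 (one-sample t-test, right-tailed).
t = (x̄ − μ₀)/(s/√n) = (65.69 − 65.26)/(3.771/√28) = 0.603
df = n − 1 = 27
p-value = P(T ≥ 0.603) ≈ 0.276
Since p ≈ 0.276 > α = 0.05, fail to reject H0; the evidence is not statistically significant.

0.603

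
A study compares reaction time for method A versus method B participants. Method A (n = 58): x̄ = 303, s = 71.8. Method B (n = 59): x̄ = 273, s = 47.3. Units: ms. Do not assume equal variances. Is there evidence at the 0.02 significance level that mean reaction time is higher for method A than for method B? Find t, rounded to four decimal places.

2.6641

Let group 1 = method A, group 2 = method B. H0: μ_1 = μ_2; H1: μ_1 > μ_2 (Welch's two-sample t-test, right-tailed).
t = (x̄_1 − x̄_2)/√(s_1²/n_1 + s_2²/n_2) = (303 − 273)/√(71.8²/58 + 47.3²/59) = 2.6641
Welch–Satterthwaite df ≈ 98.41
p-value = P(T ≥ 2.6641) ≈ 0.005
Since p ≈ 0.005 < α = 0.02, reject H0; the data support H1.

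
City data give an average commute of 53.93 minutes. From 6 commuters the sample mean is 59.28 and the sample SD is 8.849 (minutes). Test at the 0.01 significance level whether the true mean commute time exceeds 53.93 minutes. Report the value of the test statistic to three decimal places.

1.481

H0: μ = 53.93; H1: μ > 53.93 (one-sample t-test, right-tailed).
t = (x̄ − μ₀)/(s/√n) = (59.28 − 53.93)/(8.849/√6) = 1.481
df = n − 1 = 5
p-value = P(T ≥ 1.481) ≈ 0.099
Since p ≈ 0.099 > α = 0.01, fail to reject H0; the evidence is not statistically significant.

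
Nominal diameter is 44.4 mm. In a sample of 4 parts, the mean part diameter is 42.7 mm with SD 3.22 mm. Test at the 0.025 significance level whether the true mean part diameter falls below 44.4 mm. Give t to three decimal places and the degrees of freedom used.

t = -1.056, df = 3

H0: μ = 44.4; H1: μ < 44.4 (one-sample t-test, left-tailed).
t = (x̄ − μ₀)/(s/√n) = (42.7 − 44.4)/(3.22/√4) = -1.056
df = n − 1 = 3
p-value = P(T ≤ -1.056) ≈ 0.1843
Since p ≈ 0.1843 > α = 0.025, fail to reject H0; the data do not provide sufficient evidence against H0.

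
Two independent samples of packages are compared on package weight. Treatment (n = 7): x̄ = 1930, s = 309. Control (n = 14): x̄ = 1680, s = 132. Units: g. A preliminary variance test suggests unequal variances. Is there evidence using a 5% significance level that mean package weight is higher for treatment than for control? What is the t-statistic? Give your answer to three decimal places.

2.049

Let group 1 = treatment, group 2 = control. H0: μ_1 = μ_2; H1: μ_1 > μ_2 (Welch's two-sample t-test, right-tailed).
t = (x̄_1 − x̄_2)/√(s_1²/n_1 + s_2²/n_2) = (1930 − 1680)/√(309²/7 + 132²/14) = 2.049
Welch–Satterthwaite df ≈ 7.12
p-value = P(T ≥ 2.049) ≈ 0.039
Since p ≈ 0.039 < α = 0.05, reject H0; the evidence is statistically significant.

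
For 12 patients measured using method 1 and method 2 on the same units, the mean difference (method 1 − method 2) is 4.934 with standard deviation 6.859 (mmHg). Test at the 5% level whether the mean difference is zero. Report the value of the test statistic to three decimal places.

2.492

H0: μ_d = 0; H1: μ_d ≠ 0 (paired t-test on the differences, two-sided).
t = d̄/(s_d/√n) = 4.934/(6.859/√12) = 2.492
df = n − 1 = 11
Two-sided p-value ≈ 0.0299
Since p ≈ 0.0299 < α = 0.05, reject H0; the evidence is statistically significant.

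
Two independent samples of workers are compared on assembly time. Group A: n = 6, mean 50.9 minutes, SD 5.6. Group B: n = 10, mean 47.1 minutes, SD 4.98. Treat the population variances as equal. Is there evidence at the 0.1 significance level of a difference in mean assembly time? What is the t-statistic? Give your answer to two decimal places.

1.41

Let group 1 = group A, group 2 = group B. H0: μ_1 = μ_2; H1: μ_1 ≠ μ_2 (two-sample pooled-variance t-test, two-sided).
s_p² = [(6−1)·5.6² + (10−1)·4.98²]/(6+10−2) = 27.1431
t = (50.9 − 47.1)/√[27.1431·(1/6 + 1/10)] = 1.41
df = n₁ + n₂ − 2 = 14
Two-sided p-value ≈ 0.180
Since p ≈ 0.180 > α = 0.1, fail to reject H0; the data do not provide sufficient evidence against H0.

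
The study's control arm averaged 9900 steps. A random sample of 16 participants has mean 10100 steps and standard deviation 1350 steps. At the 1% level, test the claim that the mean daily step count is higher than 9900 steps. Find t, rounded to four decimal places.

H0: μ = 9900; H1: μ > 9900 (one-sample t-test, right-tailed).
t = (x̄ − μ₀)/(s/√n) = (10100 − 9900)/(1350/√16) = 0.5926
df = n − 1 = 15
p-value = P(T ≥ 0.5926) ≈ 0.281
Since p ≈ 0.281 > α = 0.01, fail to reject H0; the evidence is not statistically significant.

0.5926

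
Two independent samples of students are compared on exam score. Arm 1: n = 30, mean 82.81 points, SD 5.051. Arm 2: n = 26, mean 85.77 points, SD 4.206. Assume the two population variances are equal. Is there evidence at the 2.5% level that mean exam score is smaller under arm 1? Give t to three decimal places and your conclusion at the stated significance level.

t = -2.361; reject H0

Let group 1 = arm 1, group 2 = arm 2. H0: μ_1 = μ_2; H1: μ_1 < μ_2 (two-sample pooled-variance t-test, left-tailed).
s_p² = [(30−1)·5.051² + (26−1)·4.206²]/(30+26−2) = 21.8912
t = (82.81 − 85.77)/√[21.8912·(1/30 + 1/26)] = -2.361
df = n₁ + n₂ − 2 = 54
p-value = P(T ≤ -2.361) ≈ 0.011
Since p ≈ 0.011 < α = 0.025, reject H0; the data support H1.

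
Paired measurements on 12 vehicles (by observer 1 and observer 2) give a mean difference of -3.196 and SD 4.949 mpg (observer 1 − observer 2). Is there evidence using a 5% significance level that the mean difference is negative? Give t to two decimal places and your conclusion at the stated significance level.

t = -2.24; reject H0

H0: μ_d = 0; H1: μ_d < 0 (paired t-test on the differences, left-tailed).
t = d̄/(s_d/√n) = -3.196/(4.949/√12) = -2.24
df = n − 1 = 11
p-value = P(T ≤ -2.24) ≈ 0.0235
Since p ≈ 0.0235 < α = 0.05, reject H0; the data support H1.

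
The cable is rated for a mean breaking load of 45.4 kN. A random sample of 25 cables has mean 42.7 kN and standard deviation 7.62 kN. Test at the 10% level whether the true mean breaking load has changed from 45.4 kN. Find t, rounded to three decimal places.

-1.772

H0: μ = 45.4; H1: μ ≠ 45.4 (one-sample t-test, two-sided).
t = (x̄ − μ₀)/(s/√n) = (42.7 − 45.4)/(7.62/√25) = -1.772
df = n − 1 = 24
Two-sided p-value ≈ 0.089
Since p ≈ 0.089 < α = 0.1, reject H0; the evidence is statistically significant.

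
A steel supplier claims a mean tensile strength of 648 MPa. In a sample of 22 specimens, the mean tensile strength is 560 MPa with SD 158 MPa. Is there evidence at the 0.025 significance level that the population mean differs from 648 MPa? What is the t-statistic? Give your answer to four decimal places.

H0: μ = 648; H1: μ ≠ 648 (one-sample t-test, two-sided).
t = (x̄ − μ₀)/(s/√n) = (560 − 648)/(158/√22) = -2.6124
df = n − 1 = 21
Two-sided p-value ≈ 0.0163
Since p ≈ 0.0163 < α = 0.025, reject H0; the evidence is statistically significant.

-2.6124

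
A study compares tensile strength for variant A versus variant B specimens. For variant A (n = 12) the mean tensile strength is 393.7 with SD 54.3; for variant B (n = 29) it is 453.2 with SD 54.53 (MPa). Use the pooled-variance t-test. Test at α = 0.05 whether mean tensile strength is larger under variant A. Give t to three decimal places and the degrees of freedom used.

t = -3.183, df = 39

Let group 1 = variant A, group 2 = variant B. H0: μ_1 = μ_2; H1: μ_1 > μ_2 (two-sample pooled-variance t-test, right-tailed).
s_p² = [(12−1)·54.3² + (29−1)·54.53²]/(12+29−2) = 2966.46
t = (393.7 − 453.2)/√[2966.46·(1/12 + 1/29)] = -3.183
df = n₁ + n₂ − 2 = 39
p-value = P(T ≥ -3.183) ≈ 0.999
Since p ≈ 0.999 > α = 0.05, fail to reject H0; the evidence is not statistically significant.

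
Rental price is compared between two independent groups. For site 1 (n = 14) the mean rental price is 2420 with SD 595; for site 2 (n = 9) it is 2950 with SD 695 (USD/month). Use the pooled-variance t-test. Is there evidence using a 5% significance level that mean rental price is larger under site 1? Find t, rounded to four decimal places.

-1.9537

Let group 1 = site 1, group 2 = site 2. H0: μ_1 = μ_2; H1: μ_1 > μ_2 (two-sample pooled-variance t-test, right-tailed).
s_p² = [(14−1)·595² + (9−1)·695²]/(14+9−2) = 403168
t = (2420 − 2950)/√[403168·(1/14 + 1/9)] = -1.9537
df = n₁ + n₂ − 2 = 21
p-value = P(T ≥ -1.9537) ≈ 0.968
Since p ≈ 0.968 > α = 0.05, fail to reject H0; the evidence is not statistically significant.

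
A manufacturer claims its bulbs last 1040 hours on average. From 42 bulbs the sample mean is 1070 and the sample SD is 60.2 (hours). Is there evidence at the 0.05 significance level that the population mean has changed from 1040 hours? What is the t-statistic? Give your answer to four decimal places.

H0: μ = 1040; H1: μ ≠ 1040 (one-sample t-test, two-sided).
t = (x̄ − μ₀)/(s/√n) = (1070 − 1040)/(60.2/√42) = 3.2296
df = n − 1 = 41
Two-sided p-value ≈ 0.0024
Since p ≈ 0.0024 < α = 0.05, reject H0; the data support H1.

3.2296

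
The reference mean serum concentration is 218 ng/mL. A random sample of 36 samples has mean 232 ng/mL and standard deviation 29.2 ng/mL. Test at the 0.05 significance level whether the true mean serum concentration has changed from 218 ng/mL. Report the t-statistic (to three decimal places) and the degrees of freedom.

H0: μ = 218; H1: μ ≠ 218 (one-sample t-test, two-sided).
t = (x̄ − μ₀)/(s/√n) = (232 − 218)/(29.2/√36) = 2.877
df = n − 1 = 35
Two-sided p-value ≈ 0.0068
Since p ≈ 0.0068 < α = 0.05, reject H0; the data support H1.

t = 2.877, df = 35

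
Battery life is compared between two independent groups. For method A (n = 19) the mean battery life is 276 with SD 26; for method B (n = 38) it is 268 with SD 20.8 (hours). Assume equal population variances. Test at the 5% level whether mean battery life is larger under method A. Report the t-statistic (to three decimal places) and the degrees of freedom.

t = 1.258, df = 55

Let group 1 = method A, group 2 = method B. H0: μ_1 = μ_2; H1: μ_1 > μ_2 (two-sample pooled-variance t-test, right-tailed).
s_p² = [(19−1)·26² + (38−1)·20.8²]/(19+38−2) = 512.285
t = (276 − 268)/√[512.285·(1/19 + 1/38)] = 1.258
df = n₁ + n₂ − 2 = 55
p-value = P(T ≥ 1.258) ≈ 0.1069
Since p ≈ 0.1069 > α = 0.05, fail to reject H0; the evidence is not statistically significant.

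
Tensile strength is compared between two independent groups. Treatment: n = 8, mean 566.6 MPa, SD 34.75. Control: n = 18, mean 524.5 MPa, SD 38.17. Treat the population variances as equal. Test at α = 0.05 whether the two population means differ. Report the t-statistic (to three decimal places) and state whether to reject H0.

Let group 1 = treatment, group 2 = control. H0: μ_1 = μ_2; H1: μ_1 ≠ μ_2 (two-sample pooled-variance t-test, two-sided).
s_p² = [(8−1)·34.75² + (18−1)·38.17²]/(8+18−2) = 1384.21
t = (566.6 − 524.5)/√[1384.21·(1/8 + 1/18)] = 2.663
df = n₁ + n₂ − 2 = 24
Two-sided p-value ≈ 0.0136
Since p ≈ 0.0136 < α = 0.05, reject H0; the evidence is statistically significant.

t = 2.663; reject H0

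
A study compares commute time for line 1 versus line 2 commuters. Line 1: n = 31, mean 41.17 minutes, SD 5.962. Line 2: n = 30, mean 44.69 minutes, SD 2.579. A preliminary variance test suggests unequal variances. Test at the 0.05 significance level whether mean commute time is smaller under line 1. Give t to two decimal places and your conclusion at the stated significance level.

t = -3.01; reject H0

Let group 1 = line 1, group 2 = line 2. H0: μ_1 = μ_2; H1: μ_1 < μ_2 (Welch's two-sample t-test, left-tailed).
t = (x̄_1 − x̄_2)/√(s_1²/n_1 + s_2²/n_2) = (41.17 − 44.69)/√(5.962²/31 + 2.579²/30) = -3.01
Welch–Satterthwaite df ≈ 41.13
p-value = P(T ≤ -3.01) ≈ 0.002
Since p ≈ 0.002 < α = 0.05, reject H0; the evidence is statistically significant.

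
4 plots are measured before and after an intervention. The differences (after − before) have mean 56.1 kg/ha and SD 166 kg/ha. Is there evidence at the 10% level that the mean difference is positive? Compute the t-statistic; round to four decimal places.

H0: μ_d = 0; H1: μ_d > 0 (paired t-test on the differences, right-tailed).
t = d̄/(s_d/√n) = 56.1/(166/√4) = 0.6759
df = n − 1 = 3
p-value = P(T ≥ 0.6759) ≈ 0.2738
Since p ≈ 0.2738 > α = 0.1, fail to reject H0; the evidence is not statistically significant.

0.6759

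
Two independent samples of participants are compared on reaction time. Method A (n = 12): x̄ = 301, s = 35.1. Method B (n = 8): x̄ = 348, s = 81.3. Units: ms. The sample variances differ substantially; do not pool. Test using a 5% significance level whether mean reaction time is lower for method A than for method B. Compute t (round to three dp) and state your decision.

t = -1.542; fail to reject H0

Let group 1 = method A, group 2 = method B. H0: μ_1 = μ_2; H1: μ_1 < μ_2 (Welch's two-sample t-test, left-tailed).
t = (x̄_1 − x̄_2)/√(s_1²/n_1 + s_2²/n_2) = (301 − 348)/√(35.1²/12 + 81.3²/8) = -1.542
Welch–Satterthwaite df ≈ 8.76
p-value = P(T ≤ -1.542) ≈ 0.0792
Since p ≈ 0.0792 > α = 0.05, fail to reject H0; the data do not provide sufficient evidence against H0.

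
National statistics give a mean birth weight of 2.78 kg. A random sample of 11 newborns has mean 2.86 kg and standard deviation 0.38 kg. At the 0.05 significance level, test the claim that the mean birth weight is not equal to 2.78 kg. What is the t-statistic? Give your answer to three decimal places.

0.698

H0: μ = 2.78; H1: μ ≠ 2.78 (one-sample t-test, two-sided).
t = (x̄ − μ₀)/(s/√n) = (2.86 − 2.78)/(0.38/√11) = 0.698
df = n − 1 = 10
Two-sided p-value ≈ 0.501
Since p ≈ 0.501 > α = 0.05, fail to reject H0; the data do not provide sufficient evidence against H0.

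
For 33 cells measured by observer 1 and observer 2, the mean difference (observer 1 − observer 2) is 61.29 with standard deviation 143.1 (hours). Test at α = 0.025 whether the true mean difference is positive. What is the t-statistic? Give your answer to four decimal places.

H0: μ_d = 0; H1: μ_d > 0 (paired t-test on the differences, right-tailed).
t = d̄/(s_d/√n) = 61.29/(143.1/√33) = 2.4604
df = n − 1 = 32
p-value = P(T ≥ 2.4604) ≈ 0.0097
Since p ≈ 0.0097 < α = 0.025, reject H0; the evidence is statistically significant.

2.4604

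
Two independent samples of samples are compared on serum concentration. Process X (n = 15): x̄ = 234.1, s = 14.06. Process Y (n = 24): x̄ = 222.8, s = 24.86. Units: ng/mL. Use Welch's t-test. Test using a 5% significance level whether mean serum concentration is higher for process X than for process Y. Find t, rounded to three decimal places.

1.811

Let group 1 = process X, group 2 = process Y. H0: μ_1 = μ_2; H1: μ_1 > μ_2 (Welch's two-sample t-test, right-tailed).
t = (x̄_1 − x̄_2)/√(s_1²/n_1 + s_2²/n_2) = (234.1 − 222.8)/√(14.06²/15 + 24.86²/24) = 1.811
Welch–Satterthwaite df ≈ 36.75
p-value = P(T ≥ 1.811) ≈ 0.0392
Since p ≈ 0.0392 < α = 0.05, reject H0; the evidence is statistically significant.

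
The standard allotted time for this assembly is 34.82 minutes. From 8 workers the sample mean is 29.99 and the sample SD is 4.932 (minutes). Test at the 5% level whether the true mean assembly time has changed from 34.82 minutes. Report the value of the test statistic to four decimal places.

-2.7699

H0: μ = 34.82; H1: μ ≠ 34.82 (one-sample t-test, two-sided).
t = (x̄ − μ₀)/(s/√n) = (29.99 − 34.82)/(4.932/√8) = -2.7699
df = n − 1 = 7
Two-sided p-value ≈ 0.028
Since p ≈ 0.028 < α = 0.05, reject H0; the data support H1.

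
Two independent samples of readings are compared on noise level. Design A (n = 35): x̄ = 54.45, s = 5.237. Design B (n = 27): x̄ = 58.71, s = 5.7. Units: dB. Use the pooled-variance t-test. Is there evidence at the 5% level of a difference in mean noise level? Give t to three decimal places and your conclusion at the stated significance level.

t = -3.056; reject H0

Let group 1 = design A, group 2 = design B. H0: μ_1 = μ_2; H1: μ_1 ≠ μ_2 (two-sample pooled-variance t-test, two-sided).
s_p² = [(35−1)·5.237² + (27−1)·5.7²]/(35+27−2) = 29.6205
t = (54.45 − 58.71)/√[29.6205·(1/35 + 1/27)] = -3.056
df = n₁ + n₂ − 2 = 60
Two-sided p-value ≈ 0.0033
Since p ≈ 0.0033 < α = 0.05, reject H0; the evidence is statistically significant.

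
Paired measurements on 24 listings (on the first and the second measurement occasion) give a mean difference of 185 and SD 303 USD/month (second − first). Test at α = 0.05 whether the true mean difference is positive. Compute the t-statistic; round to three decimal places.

2.991

H0: μ_d = 0; H1: μ_d > 0 (paired t-test on the differences, right-tailed).
t = d̄/(s_d/√n) = 185/(303/√24) = 2.991
df = n − 1 = 23
p-value = P(T ≥ 2.991) ≈ 0.003
Since p ≈ 0.003 < α = 0.05, reject H0; the evidence is statistically significant.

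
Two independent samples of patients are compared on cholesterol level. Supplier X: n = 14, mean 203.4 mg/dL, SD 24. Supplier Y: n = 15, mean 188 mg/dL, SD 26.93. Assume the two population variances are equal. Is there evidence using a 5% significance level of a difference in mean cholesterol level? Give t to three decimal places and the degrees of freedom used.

Let group 1 = supplier X, group 2 = supplier Y. H0: μ_1 = μ_2; H1: μ_1 ≠ μ_2 (two-sample pooled-variance t-test, two-sided).
s_p² = [(14−1)·24² + (15−1)·26.93²]/(14+15−2) = 653.376
t = (203.4 − 188)/√[653.376·(1/14 + 1/15)] = 1.621
df = n₁ + n₂ − 2 = 27
Two-sided p-value ≈ 0.1166
Since p ≈ 0.1166 > α = 0.05, fail to reject H0; the evidence is not statistically significant.

t = 1.621, df = 27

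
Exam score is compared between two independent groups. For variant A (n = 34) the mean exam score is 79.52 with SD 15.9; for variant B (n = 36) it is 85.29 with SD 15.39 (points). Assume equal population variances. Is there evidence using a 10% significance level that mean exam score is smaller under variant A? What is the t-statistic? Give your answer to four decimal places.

Let group 1 = variant A, group 2 = variant B. H0: μ_1 = μ_2; H1: μ_1 < μ_2 (two-sample pooled-variance t-test, left-tailed).
s_p² = [(34−1)·15.9² + (36−1)·15.39²]/(34+36−2) = 244.596
t = (79.52 − 85.29)/√[244.596·(1/34 + 1/36)] = -1.5427
df = n₁ + n₂ − 2 = 68
p-value = P(T ≤ -1.5427) ≈ 0.064
Since p ≈ 0.064 < α = 0.1, reject H0; the evidence is statistically significant.

-1.5427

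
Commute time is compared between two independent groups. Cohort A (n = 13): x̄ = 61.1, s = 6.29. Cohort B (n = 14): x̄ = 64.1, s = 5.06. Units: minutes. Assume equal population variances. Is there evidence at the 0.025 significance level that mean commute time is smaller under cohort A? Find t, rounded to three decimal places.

-1.370

Let group 1 = cohort A, group 2 = cohort B. H0: μ_1 = μ_2; H1: μ_1 < μ_2 (two-sample pooled-variance t-test, left-tailed).
s_p² = [(13−1)·6.29² + (14−1)·5.06²]/(13+14−2) = 32.3046
t = (61.1 − 64.1)/√[32.3046·(1/13 + 1/14)] = -1.370
df = n₁ + n₂ − 2 = 25
p-value = P(T ≤ -1.370) ≈ 0.0914
Since p ≈ 0.0914 > α = 0.025, fail to reject H0; the data do not provide sufficient evidence against H0.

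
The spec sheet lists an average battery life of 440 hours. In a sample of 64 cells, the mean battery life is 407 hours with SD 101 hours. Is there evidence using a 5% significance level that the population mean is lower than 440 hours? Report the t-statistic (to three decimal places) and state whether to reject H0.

H0: μ = 440; H1: μ < 440 (one-sample t-test, left-tailed).
t = (x̄ − μ₀)/(s/√n) = (407 − 440)/(101/√64) = -2.614
df = n − 1 = 63
p-value = P(T ≤ -2.614) ≈ 0.006
Since p ≈ 0.006 < α = 0.05, reject H0; the evidence is statistically significant.

t = -2.614; reject H0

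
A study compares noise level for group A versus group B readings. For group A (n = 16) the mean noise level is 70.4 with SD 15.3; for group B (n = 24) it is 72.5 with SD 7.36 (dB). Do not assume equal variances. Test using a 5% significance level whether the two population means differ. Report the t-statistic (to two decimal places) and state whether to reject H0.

t = -0.51; fail to reject H0

Let group 1 = group A, group 2 = group B. H0: μ_1 = μ_2; H1: μ_1 ≠ μ_2 (Welch's two-sample t-test, two-sided).
t = (x̄_1 − x̄_2)/√(s_1²/n_1 + s_2²/n_2) = (70.4 − 72.5)/√(15.3²/16 + 7.36²/24) = -0.51
Welch–Satterthwaite df ≈ 19.68
Two-sided p-value ≈ 0.6150
Since p ≈ 0.6150 > α = 0.05, fail to reject H0; the evidence is not statistically significant.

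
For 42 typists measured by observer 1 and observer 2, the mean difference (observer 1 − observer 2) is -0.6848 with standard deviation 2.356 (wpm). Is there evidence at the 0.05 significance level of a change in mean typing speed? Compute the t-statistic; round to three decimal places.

-1.884

H0: μ_d = 0; H1: μ_d ≠ 0 (paired t-test on the differences, two-sided).
t = d̄/(s_d/√n) = -0.6848/(2.356/√42) = -1.884
df = n − 1 = 41
Two-sided p-value ≈ 0.0667
Since p ≈ 0.0667 > α = 0.05, fail to reject H0; the data do not provide sufficient evidence against H0.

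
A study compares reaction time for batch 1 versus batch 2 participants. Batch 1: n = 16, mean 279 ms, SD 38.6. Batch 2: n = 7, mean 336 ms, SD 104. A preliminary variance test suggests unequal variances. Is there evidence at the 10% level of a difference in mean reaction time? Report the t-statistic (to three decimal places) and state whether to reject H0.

Let group 1 = batch 1, group 2 = batch 2. H0: μ_1 = μ_2; H1: μ_1 ≠ μ_2 (Welch's two-sample t-test, two-sided).
t = (x̄_1 − x̄_2)/√(s_1²/n_1 + s_2²/n_2) = (279 − 336)/√(38.6²/16 + 104²/7) = -1.408
Welch–Satterthwaite df ≈ 6.74
Two-sided p-value ≈ 0.204
Since p ≈ 0.204 > α = 0.1, fail to reject H0; the evidence is not statistically significant.

t = -1.408; fail to reject H0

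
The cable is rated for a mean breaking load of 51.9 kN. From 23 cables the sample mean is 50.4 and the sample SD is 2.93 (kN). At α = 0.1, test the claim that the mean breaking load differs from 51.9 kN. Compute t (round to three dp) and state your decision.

H0: μ = 51.9; H1: μ ≠ 51.9 (one-sample t-test, two-sided).
t = (x̄ − μ₀)/(s/√n) = (50.4 − 51.9)/(2.93/√23) = -2.455
df = n − 1 = 22
Two-sided p-value ≈ 0.0225
Since p ≈ 0.0225 < α = 0.1, reject H0; the evidence is statistically significant.

t = -2.455; reject H0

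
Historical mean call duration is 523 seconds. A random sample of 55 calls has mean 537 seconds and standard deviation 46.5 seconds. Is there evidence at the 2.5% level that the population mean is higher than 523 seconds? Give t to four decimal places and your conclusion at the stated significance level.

H0: μ = 523; H1: μ > 523 (one-sample t-test, right-tailed).
t = (x̄ − μ₀)/(s/√n) = (537 − 523)/(46.5/√55) = 2.2328
df = n − 1 = 54
p-value = P(T ≥ 2.2328) ≈ 0.0149
Since p ≈ 0.0149 < α = 0.025, reject H0; the data support H1.

t = 2.2328; reject H0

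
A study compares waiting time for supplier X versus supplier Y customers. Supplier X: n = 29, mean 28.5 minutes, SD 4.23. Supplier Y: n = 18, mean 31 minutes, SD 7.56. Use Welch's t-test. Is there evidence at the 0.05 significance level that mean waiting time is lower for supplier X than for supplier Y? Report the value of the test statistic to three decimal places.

-1.284

Let group 1 = supplier X, group 2 = supplier Y. H0: μ_1 = μ_2; H1: μ_1 < μ_2 (Welch's two-sample t-test, left-tailed).
t = (x̄_1 − x̄_2)/√(s_1²/n_1 + s_2²/n_2) = (28.5 − 31)/√(4.23²/29 + 7.56²/18) = -1.284
Welch–Satterthwaite df ≈ 23.71
p-value = P(T ≤ -1.284) ≈ 0.106
Since p ≈ 0.106 > α = 0.05, fail to reject H0; the evidence is not statistically significant.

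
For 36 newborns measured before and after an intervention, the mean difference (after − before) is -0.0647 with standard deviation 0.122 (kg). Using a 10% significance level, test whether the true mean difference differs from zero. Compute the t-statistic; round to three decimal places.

-3.182

H0: μ_d = 0; H1: μ_d ≠ 0 (paired t-test on the differences, two-sided).
t = d̄/(s_d/√n) = -0.0647/(0.122/√36) = -3.182
df = n − 1 = 35
Two-sided p-value ≈ 0.0031
Since p ≈ 0.0031 < α = 0.1, reject H0; the evidence is statistically significant.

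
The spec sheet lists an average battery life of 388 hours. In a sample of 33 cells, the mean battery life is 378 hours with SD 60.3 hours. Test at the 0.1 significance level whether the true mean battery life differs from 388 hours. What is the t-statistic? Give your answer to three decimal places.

-0.953

H0: μ = 388; H1: μ ≠ 388 (one-sample t-test, two-sided).
t = (x̄ − μ₀)/(s/√n) = (378 − 388)/(60.3/√33) = -0.953
df = n − 1 = 32
Two-sided p-value ≈ 0.348
Since p ≈ 0.348 > α = 0.1, fail to reject H0; the data do not provide sufficient evidence against H0.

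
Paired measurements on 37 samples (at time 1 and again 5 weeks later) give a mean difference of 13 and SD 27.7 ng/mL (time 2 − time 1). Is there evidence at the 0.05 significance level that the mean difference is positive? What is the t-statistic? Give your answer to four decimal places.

2.8547

H0: μ_d = 0; H1: μ_d > 0 (paired t-test on the differences, right-tailed).
t = d̄/(s_d/√n) = 13/(27.7/√37) = 2.8547
df = n − 1 = 36
p-value = P(T ≥ 2.8547) ≈ 0.0036
Since p ≈ 0.0036 < α = 0.05, reject H0; the evidence is statistically significant.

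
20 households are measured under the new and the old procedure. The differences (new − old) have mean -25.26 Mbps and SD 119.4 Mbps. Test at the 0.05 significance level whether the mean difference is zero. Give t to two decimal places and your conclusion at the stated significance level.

H0: μ_d = 0; H1: μ_d ≠ 0 (paired t-test on the differences, two-sided).
t = d̄/(s_d/√n) = -25.26/(119.4/√20) = -0.95
df = n − 1 = 19
Two-sided p-value ≈ 0.356
Since p ≈ 0.356 > α = 0.05, fail to reject H0; the evidence is not statistically significant.

t = -0.95; fail to reject H0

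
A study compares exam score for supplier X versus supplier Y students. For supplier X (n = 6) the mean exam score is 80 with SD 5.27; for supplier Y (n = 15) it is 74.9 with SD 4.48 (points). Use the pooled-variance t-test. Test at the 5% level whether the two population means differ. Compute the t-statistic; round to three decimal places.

2.246

Let group 1 = supplier X, group 2 = supplier Y. H0: μ_1 = μ_2; H1: μ_1 ≠ μ_2 (two-sample pooled-variance t-test, two-sided).
s_p² = [(6−1)·5.27² + (15−1)·4.48²]/(6+15−2) = 22.0974
t = (80 − 74.9)/√[22.0974·(1/6 + 1/15)] = 2.246
df = n₁ + n₂ − 2 = 19
Two-sided p-value ≈ 0.037
Since p ≈ 0.037 < α = 0.05, reject H0; the data support H1.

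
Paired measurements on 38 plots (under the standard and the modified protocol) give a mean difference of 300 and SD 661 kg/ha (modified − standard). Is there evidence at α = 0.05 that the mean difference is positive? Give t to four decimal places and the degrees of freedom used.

H0: μ_d = 0; H1: μ_d > 0 (paired t-test on the differences, right-tailed).
t = d̄/(s_d/√n) = 300/(661/√38) = 2.7978
df = n − 1 = 37
p-value = P(T ≥ 2.7978) ≈ 0.004
Since p ≈ 0.004 < α = 0.05, reject H0; the evidence is statistically significant.

t = 2.7978, df = 37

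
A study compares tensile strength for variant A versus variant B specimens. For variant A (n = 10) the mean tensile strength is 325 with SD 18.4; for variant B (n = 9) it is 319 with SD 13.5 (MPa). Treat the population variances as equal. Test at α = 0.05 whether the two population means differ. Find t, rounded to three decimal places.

0.802

Let group 1 = variant A, group 2 = variant B. H0: μ_1 = μ_2; H1: μ_1 ≠ μ_2 (two-sample pooled-variance t-test, two-sided).
s_p² = [(10−1)·18.4² + (9−1)·13.5²]/(10+9−2) = 265.002
t = (325 − 319)/√[265.002·(1/10 + 1/9)] = 0.802
df = n₁ + n₂ − 2 = 17
Two-sided p-value ≈ 0.434
Since p ≈ 0.434 > α = 0.05, fail to reject H0; the data do not provide sufficient evidence against H0.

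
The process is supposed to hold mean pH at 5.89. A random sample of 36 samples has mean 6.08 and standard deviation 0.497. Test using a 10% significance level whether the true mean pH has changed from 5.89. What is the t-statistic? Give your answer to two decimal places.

H0: μ = 5.89; H1: μ ≠ 5.89 (one-sample t-test, two-sided).
t = (x̄ − μ₀)/(s/√n) = (6.08 − 5.89)/(0.497/√36) = 2.29
df = n − 1 = 35
Two-sided p-value ≈ 0.028
Since p ≈ 0.028 < α = 0.1, reject H0; the data support H1.

2.29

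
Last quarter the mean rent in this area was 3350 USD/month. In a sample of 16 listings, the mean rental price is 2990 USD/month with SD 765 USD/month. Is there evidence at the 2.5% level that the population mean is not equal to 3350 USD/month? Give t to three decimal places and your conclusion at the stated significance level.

H0: μ = 3350; H1: μ ≠ 3350 (one-sample t-test, two-sided).
t = (x̄ − μ₀)/(s/√n) = (2990 − 3350)/(765/√16) = -1.882
df = n − 1 = 15
Two-sided p-value ≈ 0.0793
Since p ≈ 0.0793 > α = 0.025, fail to reject H0; the evidence is not statistically significant.

t = -1.882; fail to reject H0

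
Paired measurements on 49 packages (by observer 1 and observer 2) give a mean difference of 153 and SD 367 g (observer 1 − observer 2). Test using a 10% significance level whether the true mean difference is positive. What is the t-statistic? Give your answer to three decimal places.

2.918

H0: μ_d = 0; H1: μ_d > 0 (paired t-test on the differences, right-tailed).
t = d̄/(s_d/√n) = 153/(367/√49) = 2.918
df = n − 1 = 48
p-value = P(T ≥ 2.918) ≈ 0.003
Since p ≈ 0.003 < α = 0.1, reject H0; the data support H1.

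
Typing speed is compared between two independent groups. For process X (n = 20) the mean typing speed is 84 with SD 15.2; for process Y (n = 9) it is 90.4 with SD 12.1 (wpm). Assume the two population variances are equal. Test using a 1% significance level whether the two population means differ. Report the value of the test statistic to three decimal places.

-1.111

Let group 1 = process X, group 2 = process Y. H0: μ_1 = μ_2; H1: μ_1 ≠ μ_2 (two-sample pooled-variance t-test, two-sided).
s_p² = [(20−1)·15.2² + (9−1)·12.1²]/(20+9−2) = 205.964
t = (84 − 90.4)/√[205.964·(1/20 + 1/9)] = -1.111
df = n₁ + n₂ − 2 = 27
Two-sided p-value ≈ 0.276
Since p ≈ 0.276 > α = 0.01, fail to reject H0; the data do not provide sufficient evidence against H0.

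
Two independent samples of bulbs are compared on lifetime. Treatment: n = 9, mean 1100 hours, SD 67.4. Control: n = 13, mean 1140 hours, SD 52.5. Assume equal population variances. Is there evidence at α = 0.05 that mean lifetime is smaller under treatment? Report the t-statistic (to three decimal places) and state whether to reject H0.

t = -1.566; fail to reject H0

Let group 1 = treatment, group 2 = control. H0: μ_1 = μ_2; H1: μ_1 < μ_2 (two-sample pooled-variance t-test, left-tailed).
s_p² = [(9−1)·67.4² + (13−1)·52.5²]/(9+13−2) = 3470.85
t = (1100 − 1140)/√[3470.85·(1/9 + 1/13)] = -1.566
df = n₁ + n₂ − 2 = 20
p-value = P(T ≤ -1.566) ≈ 0.067
Since p ≈ 0.067 > α = 0.05, fail to reject H0; the evidence is not statistically significant.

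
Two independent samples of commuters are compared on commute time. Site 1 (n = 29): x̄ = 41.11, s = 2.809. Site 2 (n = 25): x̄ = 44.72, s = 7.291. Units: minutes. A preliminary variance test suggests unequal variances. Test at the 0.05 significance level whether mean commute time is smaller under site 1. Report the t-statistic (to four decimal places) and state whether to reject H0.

t = -2.3310; reject H0

Let group 1 = site 1, group 2 = site 2. H0: μ_1 = μ_2; H1: μ_1 < μ_2 (Welch's two-sample t-test, left-tailed).
t = (x̄_1 − x̄_2)/√(s_1²/n_1 + s_2²/n_2) = (41.11 − 44.72)/√(2.809²/29 + 7.291²/25) = -2.3310
Welch–Satterthwaite df ≈ 30.11
p-value = P(T ≤ -2.3310) ≈ 0.013
Since p ≈ 0.013 < α = 0.05, reject H0; the evidence is statistically significant.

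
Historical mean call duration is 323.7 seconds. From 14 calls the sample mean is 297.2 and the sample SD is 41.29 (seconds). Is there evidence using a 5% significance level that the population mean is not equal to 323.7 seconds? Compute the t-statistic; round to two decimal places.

H0: μ = 323.7; H1: μ ≠ 323.7 (one-sample t-test, two-sided).
t = (x̄ − μ₀)/(s/√n) = (297.2 − 323.7)/(41.29/√14) = -2.40
df = n − 1 = 13
Two-sided p-value ≈ 0.0320
Since p ≈ 0.0320 < α = 0.05, reject H0; the evidence is statistically significant.

-2.40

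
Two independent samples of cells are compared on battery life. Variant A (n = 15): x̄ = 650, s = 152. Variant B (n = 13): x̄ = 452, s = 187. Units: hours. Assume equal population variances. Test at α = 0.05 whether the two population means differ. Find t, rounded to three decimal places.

3.091

Let group 1 = variant A, group 2 = variant B. H0: μ_1 = μ_2; H1: μ_1 ≠ μ_2 (two-sample pooled-variance t-test, two-sided).
s_p² = [(15−1)·152² + (13−1)·187²]/(15+13−2) = 28580.2
t = (650 − 452)/√[28580.2·(1/15 + 1/13)] = 3.091
df = n₁ + n₂ − 2 = 26
Two-sided p-value ≈ 0.005
Since p ≈ 0.005 < α = 0.05, reject H0; the evidence is statistically significant.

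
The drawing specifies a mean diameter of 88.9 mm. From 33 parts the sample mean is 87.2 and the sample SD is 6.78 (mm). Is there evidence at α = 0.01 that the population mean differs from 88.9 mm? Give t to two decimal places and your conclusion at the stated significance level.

H0: μ = 88.9; H1: μ ≠ 88.9 (one-sample t-test, two-sided).
t = (x̄ − μ₀)/(s/√n) = (87.2 − 88.9)/(6.78/√33) = -1.44
df = n − 1 = 32
Two-sided p-value ≈ 0.159
Since p ≈ 0.159 > α = 0.01, fail to reject H0; the evidence is not statistically significant.

t = -1.44; fail to reject H0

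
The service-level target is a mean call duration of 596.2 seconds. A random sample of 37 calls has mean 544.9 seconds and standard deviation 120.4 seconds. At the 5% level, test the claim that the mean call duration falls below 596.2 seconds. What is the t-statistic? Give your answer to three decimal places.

H0: μ = 596.2; H1: μ < 596.2 (one-sample t-test, left-tailed).
t = (x̄ − μ₀)/(s/√n) = (544.9 − 596.2)/(120.4/√37) = -2.592
df = n − 1 = 36
p-value = P(T ≤ -2.592) ≈ 0.007
Since p ≈ 0.007 < α = 0.05, reject H0; the data support H1.

-2.592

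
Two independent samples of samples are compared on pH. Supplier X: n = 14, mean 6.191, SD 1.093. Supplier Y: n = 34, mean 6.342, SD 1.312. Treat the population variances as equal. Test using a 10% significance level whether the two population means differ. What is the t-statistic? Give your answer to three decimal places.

Let group 1 = supplier X, group 2 = supplier Y. H0: μ_1 = μ_2; H1: μ_1 ≠ μ_2 (two-sample pooled-variance t-test, two-sided).
s_p² = [(14−1)·1.093² + (34−1)·1.312²]/(14+34−2) = 1.5725
t = (6.191 − 6.342)/√[1.5725·(1/14 + 1/34)] = -0.379
df = n₁ + n₂ − 2 = 46
Two-sided p-value ≈ 0.706
Since p ≈ 0.706 > α = 0.1, fail to reject H0; the data do not provide sufficient evidence against H0.

-0.379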